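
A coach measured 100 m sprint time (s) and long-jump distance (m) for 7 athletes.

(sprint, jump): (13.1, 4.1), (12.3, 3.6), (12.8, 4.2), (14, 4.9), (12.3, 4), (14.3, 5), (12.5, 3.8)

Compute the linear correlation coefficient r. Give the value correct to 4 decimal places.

0.9583

n = 7, Σx = 91.3, Σy = 29.6, Σx² = 1194.77, Σy² = 126.86, Σxy = 388.55
nΣxy − ΣxΣy = 2719.85 − 2702.48 = 17.37
nΣx² − (Σx)² = 8363.39 − 8335.69 = 27.7; nΣy² − (Σy)² = 888.02 − 876.16 = 11.86
r = 17.37 / √(27.7 × 11.86) = 17.37 / 18.1252 ≈ 0.9583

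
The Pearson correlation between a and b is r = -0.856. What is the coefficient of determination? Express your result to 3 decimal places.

0.733

r² = (-0.856)² = 0.733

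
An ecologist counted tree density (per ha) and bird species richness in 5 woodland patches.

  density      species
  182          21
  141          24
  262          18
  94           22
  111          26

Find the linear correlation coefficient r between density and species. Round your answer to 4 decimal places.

-0.8137

n = 5, Σx = 790, Σy = 111, Σx² = 142806, Σy² = 2501, Σxy = 16876
nΣxy − ΣxΣy = 84380 − 87690 = -3310
nΣx² − (Σx)² = 714030 − 624100 = 89930; nΣy² − (Σy)² = 12505 − 12321 = 184
r = -3310 / √(89930 × 184) = -3310 / 4067.8151 ≈ -0.8137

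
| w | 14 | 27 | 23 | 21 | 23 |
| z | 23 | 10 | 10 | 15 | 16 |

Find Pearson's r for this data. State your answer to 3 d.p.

-0.913

n = 5, Σw = 108, Σz = 74, Σw² = 2424, Σz² = 1210, Σwz = 1505
nΣwz − ΣwΣz = 7525 − 7992 = -467
nΣw² − (Σw)² = 12120 − 11664 = 456; nΣz² − (Σz)² = 6050 − 5476 = 574
r = -467 / √(456 × 574) = -467 / 511.6092 ≈ -0.913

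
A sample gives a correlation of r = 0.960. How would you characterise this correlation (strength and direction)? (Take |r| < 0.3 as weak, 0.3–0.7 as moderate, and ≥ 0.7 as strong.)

strong positive

r = 0.960 > 0 so the relationship is positive.
|r| = 0.960, which falls in the strong range.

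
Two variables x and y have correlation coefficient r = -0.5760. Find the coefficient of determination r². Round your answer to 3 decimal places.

r² = (-0.5760)² = 0.332

0.332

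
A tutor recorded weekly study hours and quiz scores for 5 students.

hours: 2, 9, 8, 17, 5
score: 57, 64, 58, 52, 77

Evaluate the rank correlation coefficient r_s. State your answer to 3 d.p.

-0.300

Rank hours: 1, 4, 3, 5, 2
Rank score: 2, 4, 3, 1, 5
d = rank(hours) − rank(score): -1, 0, 0, 4, -3; Σd² = 26
ρ = 1 − 6Σd² / [n(n²−1)] = 1 − 6×26 / (5×24) = 1 − 156/120 ≈ -0.300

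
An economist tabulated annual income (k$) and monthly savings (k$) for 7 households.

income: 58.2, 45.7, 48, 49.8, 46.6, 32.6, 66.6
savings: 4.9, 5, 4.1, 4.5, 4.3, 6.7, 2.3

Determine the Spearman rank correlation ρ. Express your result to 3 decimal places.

Rank income: 6, 2, 4, 5, 3, 1, 7
Rank savings: 5, 6, 2, 4, 3, 7, 1
d = rank(income) − rank(savings): 1, -4, 2, 1, 0, -6, 6; Σd² = 94
ρ = 1 − 6Σd² / [n(n²−1)] = 1 − 6×94 / (7×48) = 1 − 564/336 ≈ -0.679

-0.679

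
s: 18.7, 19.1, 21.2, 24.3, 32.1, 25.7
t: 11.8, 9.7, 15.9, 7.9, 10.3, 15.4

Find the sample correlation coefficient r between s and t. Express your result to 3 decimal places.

n = 6, Σs = 141.1, Σt = 71, Σs² = 3445.33, Σt² = 891.8, Σst = 1661.39
nΣst − ΣsΣt = 9968.34 − 10018.1 = -49.76
nΣs² − (Σs)² = 20671.98 − 19909.21 = 762.77; nΣt² − (Σt)² = 5350.8 − 5041 = 309.8
r = -49.76 / √(762.77 × 309.8) = -49.76 / 486.1133 ≈ -0.102

-0.102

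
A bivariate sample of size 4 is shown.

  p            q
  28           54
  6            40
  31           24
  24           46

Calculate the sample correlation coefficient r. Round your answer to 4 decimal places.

n = 4, Σp = 89, Σq = 164, Σp² = 2357, Σq² = 7208, Σpq = 3600
nΣpq − ΣpΣq = 14400 − 14596 = -196
nΣp² − (Σp)² = 9428 − 7921 = 1507; nΣq² − (Σq)² = 28832 − 26896 = 1936
r = -196 / √(1507 × 1936) = -196 / 1708.0843 ≈ -0.1147

-0.1147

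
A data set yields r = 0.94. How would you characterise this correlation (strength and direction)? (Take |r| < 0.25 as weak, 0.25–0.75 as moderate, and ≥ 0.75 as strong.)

strong positive

r = 0.94 > 0 so the relationship is positive.
|r| = 0.94, which falls in the strong range.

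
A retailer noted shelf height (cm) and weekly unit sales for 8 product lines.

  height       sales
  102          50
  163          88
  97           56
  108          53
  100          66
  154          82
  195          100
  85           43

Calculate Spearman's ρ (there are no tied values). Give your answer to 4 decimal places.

0.8095

Rank height: 4, 7, 2, 5, 3, 6, 8, 1
Rank sales: 2, 7, 4, 3, 5, 6, 8, 1
d = rank(height) − rank(sales): 2, 0, -2, 2, -2, 0, 0, 0; Σd² = 16
ρ = 1 − 6Σd² / [n(n²−1)] = 1 − 6×16 / (8×63) = 1 − 96/504 ≈ 0.8095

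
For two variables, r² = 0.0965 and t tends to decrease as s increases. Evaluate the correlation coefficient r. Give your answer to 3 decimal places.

|r| = √0.0965 = 0.311
The association is negative, so r = −0.311.

-0.311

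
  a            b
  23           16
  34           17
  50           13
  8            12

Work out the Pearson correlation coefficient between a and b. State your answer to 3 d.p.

0.194

n = 4, Σa = 115, Σb = 58, Σa² = 4249, Σb² = 858, Σab = 1692
nΣab − ΣaΣb = 6768 − 6670 = 98
nΣa² − (Σa)² = 16996 − 13225 = 3771; nΣb² − (Σb)² = 3432 − 3364 = 68
r = 98 / √(3771 × 68) = 98 / 506.3872 ≈ 0.194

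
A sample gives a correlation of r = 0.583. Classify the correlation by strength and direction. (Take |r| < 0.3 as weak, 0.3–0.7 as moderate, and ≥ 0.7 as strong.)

r = 0.583 > 0 so the relationship is positive.
|r| = 0.583, which falls in the moderate range.

moderate positive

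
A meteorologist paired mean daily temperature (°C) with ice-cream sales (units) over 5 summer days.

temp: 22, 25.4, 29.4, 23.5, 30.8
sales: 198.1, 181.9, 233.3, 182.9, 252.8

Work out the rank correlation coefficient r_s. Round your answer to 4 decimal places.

Rank temp: 1, 3, 4, 2, 5
Rank sales: 3, 1, 4, 2, 5
d = rank(temp) − rank(sales): -2, 2, 0, 0, 0; Σd² = 8
ρ = 1 − 6Σd² / [n(n²−1)] = 1 − 6×8 / (5×24) = 1 − 48/120 ≈ 0.6000

0.6000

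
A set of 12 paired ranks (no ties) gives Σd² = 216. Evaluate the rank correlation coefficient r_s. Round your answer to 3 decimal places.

0.245

ρ = 1 − 6Σd² / [n(n²−1)] = 1 − 6×216 / (12×143)
  = 1 − 1296/1716 = 1 − 0.7552 ≈ 0.245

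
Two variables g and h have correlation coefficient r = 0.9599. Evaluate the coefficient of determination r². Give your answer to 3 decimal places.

0.921

r² = (0.9599)² = 0.921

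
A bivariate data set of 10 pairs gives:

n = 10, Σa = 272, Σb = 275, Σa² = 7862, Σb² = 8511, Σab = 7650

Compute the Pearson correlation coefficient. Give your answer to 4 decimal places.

r = (nΣab − ΣaΣb) / √[(nΣa² − (Σa)²)(nΣb² − (Σb)²)]
Numerator: 10×7650 − 272×275 = 1700
Denominator: √[(78620 − 73984)(85110 − 75625)] = √[4636 × 9485] = 6631.1734
r = 1700 / 6631.1734 ≈ 0.2564

0.2564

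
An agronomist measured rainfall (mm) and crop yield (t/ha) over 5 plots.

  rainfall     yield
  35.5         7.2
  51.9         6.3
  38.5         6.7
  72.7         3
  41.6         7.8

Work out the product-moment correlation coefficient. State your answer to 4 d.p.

-0.9369

n = 5, Σx = 240.2, Σy = 31, Σx² = 12451.96, Σy² = 206.26, Σxy = 1383.1
nΣxy − ΣxΣy = 6915.5 − 7446.2 = -530.7
nΣx² − (Σx)² = 62259.8 − 57696.04 = 4563.76; nΣy² − (Σy)² = 1031.3 − 961 = 70.3
r = -530.7 / √(4563.76 × 70.3) = -530.7 / 566.4206 ≈ -0.9369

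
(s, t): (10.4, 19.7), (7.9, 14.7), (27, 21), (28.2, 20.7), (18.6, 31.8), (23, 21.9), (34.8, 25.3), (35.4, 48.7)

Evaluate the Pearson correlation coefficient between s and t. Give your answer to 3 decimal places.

n = 8, Σs = 185.3, Σt = 203.8, Σs² = 5033.97, Σt² = 5976.3, Σst = 5171.35
nΣst − ΣsΣt = 41370.8 − 37764.14 = 3606.66
nΣs² − (Σs)² = 40271.76 − 34336.09 = 5935.67; nΣt² − (Σt)² = 47810.4 − 41534.44 = 6275.96
r = 3606.66 / √(5935.67 × 6275.96) = 3606.66 / 6103.4439 ≈ 0.591

0.591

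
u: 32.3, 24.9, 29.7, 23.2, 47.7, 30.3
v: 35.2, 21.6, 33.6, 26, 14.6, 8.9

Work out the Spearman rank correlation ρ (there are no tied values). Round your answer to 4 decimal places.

-0.1429

Rank u: 5, 2, 3, 1, 6, 4
Rank v: 6, 3, 5, 4, 2, 1
d = rank(u) − rank(v): -1, -1, -2, -3, 4, 3; Σd² = 40
ρ = 1 − 6Σd² / [n(n²−1)] = 1 − 6×40 / (6×35) = 1 − 240/210 ≈ -0.1429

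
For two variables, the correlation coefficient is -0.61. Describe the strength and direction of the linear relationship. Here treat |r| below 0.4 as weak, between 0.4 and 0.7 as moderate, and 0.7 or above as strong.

moderate negative

r = -0.61 < 0 so the relationship is negative.
|r| = 0.61, which falls in the moderate range.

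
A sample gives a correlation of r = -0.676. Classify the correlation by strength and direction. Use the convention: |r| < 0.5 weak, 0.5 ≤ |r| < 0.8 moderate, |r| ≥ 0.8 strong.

moderate negative

r = -0.676 < 0 so the relationship is negative.
|r| = 0.676, which falls in the moderate range.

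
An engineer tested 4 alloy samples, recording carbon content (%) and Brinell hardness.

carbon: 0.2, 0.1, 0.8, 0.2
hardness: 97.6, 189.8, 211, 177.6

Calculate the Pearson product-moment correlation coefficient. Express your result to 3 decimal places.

n = 4, Σx = 1.3, Σy = 676, Σx² = 0.73, Σy² = 121612.56, Σxy = 242.82
nΣxy − ΣxΣy = 971.28 − 878.8 = 92.48
nΣx² − (Σx)² = 2.92 − 1.69 = 1.23; nΣy² − (Σy)² = 486450.24 − 456976 = 29474.24
r = 92.48 / √(1.23 × 29474.24) = 92.48 / 190.4030 ≈ 0.486

0.486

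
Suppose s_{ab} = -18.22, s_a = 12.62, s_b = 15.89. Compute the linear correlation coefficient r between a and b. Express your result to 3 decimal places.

-0.091

r = Cov(a,b) / (s_a · s_b) = -18.22 / (12.62 × 15.89)
  = -18.22 / 200.5318 ≈ -0.091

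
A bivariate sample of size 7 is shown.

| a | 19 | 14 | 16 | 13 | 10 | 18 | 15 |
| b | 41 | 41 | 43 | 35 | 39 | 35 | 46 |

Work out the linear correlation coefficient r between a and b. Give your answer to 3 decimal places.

0.081

n = 7, Σa = 105, Σb = 280, Σa² = 1631, Σb² = 11298, Σab = 4206
nΣab − ΣaΣb = 29442 − 29400 = 42
nΣa² − (Σa)² = 11417 − 11025 = 392; nΣb² − (Σb)² = 79086 − 78400 = 686
r = 42 / √(392 × 686) = 42 / 518.5673 ≈ 0.081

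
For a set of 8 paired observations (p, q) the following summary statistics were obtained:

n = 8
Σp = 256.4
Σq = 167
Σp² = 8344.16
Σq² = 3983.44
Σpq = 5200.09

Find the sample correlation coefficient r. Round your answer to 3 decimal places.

r = (nΣpq − ΣpΣq) / √[(nΣp² − (Σp)²)(nΣq² − (Σq)²)]
Numerator: 8×5200.09 − 256.4×167 = -1218.08
Denominator: √[(66753.28 − 65740.96)(31867.52 − 27889)] = √[1012.32 × 3978.52] = 2006.8720
r = -1218.08 / 2006.8720 ≈ -0.607

-0.607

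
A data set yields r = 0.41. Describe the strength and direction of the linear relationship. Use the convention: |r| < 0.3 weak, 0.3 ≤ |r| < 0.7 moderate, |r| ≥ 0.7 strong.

r = 0.41 > 0 so the relationship is positive.
|r| = 0.41, which falls in the moderate range.

moderate positive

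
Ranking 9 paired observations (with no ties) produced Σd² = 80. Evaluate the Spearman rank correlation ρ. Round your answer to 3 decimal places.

ρ = 1 − 6Σd² / [n(n²−1)] = 1 − 6×80 / (9×80)
  = 1 − 480/720 = 1 − 0.6667 ≈ 0.333

0.333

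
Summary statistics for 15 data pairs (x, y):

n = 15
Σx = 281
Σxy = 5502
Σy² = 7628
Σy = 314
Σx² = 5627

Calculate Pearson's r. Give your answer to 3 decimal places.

r = (nΣxy − ΣxΣy) / √[(nΣx² − (Σx)²)(nΣy² − (Σy)²)]
Numerator: 15×5502 − 281×314 = -5704
Denominator: √[(84405 − 78961)(114420 − 98596)] = √[5444 × 15824] = 9281.4792
r = -5704 / 9281.4792 ≈ -0.615

-0.615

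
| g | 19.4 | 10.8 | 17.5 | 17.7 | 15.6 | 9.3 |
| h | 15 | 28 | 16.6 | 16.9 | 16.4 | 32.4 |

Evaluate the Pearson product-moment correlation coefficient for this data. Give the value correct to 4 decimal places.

-0.9663

n = 6, Σg = 90.3, Σh = 125.3, Σg² = 1442.39, Σh² = 2888.89, Σgh = 1740.19
nΣgh − ΣgΣh = 10441.14 − 11314.59 = -873.45
nΣg² − (Σg)² = 8654.34 − 8154.09 = 500.25; nΣh² − (Σh)² = 17333.34 − 15700.09 = 1633.25
r = -873.45 / √(500.25 × 1633.25) = -873.45 / 903.8990 ≈ -0.9663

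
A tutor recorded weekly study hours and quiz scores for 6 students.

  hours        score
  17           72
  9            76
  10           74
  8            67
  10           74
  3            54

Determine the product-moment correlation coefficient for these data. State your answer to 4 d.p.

n = 6, Σx = 57, Σy = 417, Σx² = 643, Σy² = 29317, Σxy = 4086
nΣxy − ΣxΣy = 24516 − 23769 = 747
nΣx² − (Σx)² = 3858 − 3249 = 609; nΣy² − (Σy)² = 175902 − 173889 = 2013
r = 747 / √(609 × 2013) = 747 / 1107.2114 ≈ 0.6747

0.6747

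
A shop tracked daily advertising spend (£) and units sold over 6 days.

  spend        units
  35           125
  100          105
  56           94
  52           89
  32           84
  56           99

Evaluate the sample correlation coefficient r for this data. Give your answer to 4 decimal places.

0.0675

n = 6, Σx = 331, Σy = 596, Σx² = 21225, Σy² = 60264, Σxy = 32999
nΣxy − ΣxΣy = 197994 − 197276 = 718
nΣx² − (Σx)² = 127350 − 109561 = 17789; nΣy² − (Σy)² = 361584 − 355216 = 6368
r = 718 / √(17789 × 6368) = 718 / 10643.3243 ≈ 0.0675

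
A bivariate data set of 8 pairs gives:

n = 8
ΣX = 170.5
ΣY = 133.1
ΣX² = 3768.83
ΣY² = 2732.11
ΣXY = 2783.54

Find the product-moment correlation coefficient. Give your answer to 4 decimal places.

r = (nΣXY − ΣXΣY) / √[(nΣX² − (ΣX)²)(nΣY² − (ΣY)²)]
Numerator: 8×2783.54 − 170.5×133.1 = -425.23
Denominator: √[(30150.64 − 29070.25)(21856.88 − 17715.61)] = √[1080.39 × 4141.27] = 2115.2273
r = -425.23 / 2115.2273 ≈ -0.2010

-0.2010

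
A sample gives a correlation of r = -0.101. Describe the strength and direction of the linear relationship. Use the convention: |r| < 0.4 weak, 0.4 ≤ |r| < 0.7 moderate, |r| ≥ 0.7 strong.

r = -0.101 < 0 so the relationship is negative.
|r| = 0.101, which falls in the weak range.

weak negative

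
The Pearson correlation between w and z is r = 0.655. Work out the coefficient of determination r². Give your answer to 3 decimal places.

r² = (0.655)² = 0.429

0.429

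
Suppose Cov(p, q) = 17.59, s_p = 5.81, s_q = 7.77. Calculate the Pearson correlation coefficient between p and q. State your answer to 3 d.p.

r = Cov(p,q) / (s_p · s_q) = 17.59 / (5.81 × 7.77)
  = 17.59 / 45.1437 ≈ 0.390

0.390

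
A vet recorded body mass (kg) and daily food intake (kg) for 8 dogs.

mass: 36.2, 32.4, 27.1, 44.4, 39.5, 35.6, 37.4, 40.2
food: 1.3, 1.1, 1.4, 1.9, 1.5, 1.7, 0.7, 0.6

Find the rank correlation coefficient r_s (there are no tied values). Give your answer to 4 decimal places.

0.0714

Rank mass: 4, 2, 1, 8, 6, 3, 5, 7
Rank food: 4, 3, 5, 8, 6, 7, 2, 1
d = rank(mass) − rank(food): 0, -1, -4, 0, 0, -4, 3, 6; Σd² = 78
ρ = 1 − 6Σd² / [n(n²−1)] = 1 − 6×78 / (8×63) = 1 − 468/504 ≈ 0.0714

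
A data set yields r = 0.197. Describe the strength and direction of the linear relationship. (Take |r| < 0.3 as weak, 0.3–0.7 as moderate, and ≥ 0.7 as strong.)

r = 0.197 > 0 so the relationship is positive.
|r| = 0.197, which falls in the weak range.

weak positive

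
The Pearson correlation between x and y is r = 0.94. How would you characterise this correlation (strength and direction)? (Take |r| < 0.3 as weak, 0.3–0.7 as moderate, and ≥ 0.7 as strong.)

strong positive

r = 0.94 > 0 so the relationship is positive.
|r| = 0.94, which falls in the strong range.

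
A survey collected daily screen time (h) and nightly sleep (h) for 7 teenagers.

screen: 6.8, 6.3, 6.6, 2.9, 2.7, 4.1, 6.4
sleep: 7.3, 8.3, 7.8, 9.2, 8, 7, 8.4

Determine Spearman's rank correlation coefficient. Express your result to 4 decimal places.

-0.3214

Rank screen: 7, 4, 6, 2, 1, 3, 5
Rank sleep: 2, 5, 3, 7, 4, 1, 6
d = rank(screen) − rank(sleep): 5, -1, 3, -5, -3, 2, -1; Σd² = 74
ρ = 1 − 6Σd² / [n(n²−1)] = 1 − 6×74 / (7×48) = 1 − 444/336 ≈ -0.3214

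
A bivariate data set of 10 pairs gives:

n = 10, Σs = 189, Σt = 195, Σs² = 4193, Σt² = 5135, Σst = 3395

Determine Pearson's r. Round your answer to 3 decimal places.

-0.319

r = (nΣst − ΣsΣt) / √[(nΣs² − (Σs)²)(nΣt² − (Σt)²)]
Numerator: 10×3395 − 189×195 = -2905
Denominator: √[(41930 − 35721)(51350 − 38025)] = √[6209 × 13325] = 9095.8741
r = -2905 / 9095.8741 ≈ -0.319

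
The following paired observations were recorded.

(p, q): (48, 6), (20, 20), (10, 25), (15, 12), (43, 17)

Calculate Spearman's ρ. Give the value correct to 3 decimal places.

-0.700

Rank p: 5, 3, 1, 2, 4
Rank q: 1, 4, 5, 2, 3
d = rank(p) − rank(q): 4, -1, -4, 0, 1; Σd² = 34
ρ = 1 − 6Σd² / [n(n²−1)] = 1 − 6×34 / (5×24) = 1 − 204/120 ≈ -0.700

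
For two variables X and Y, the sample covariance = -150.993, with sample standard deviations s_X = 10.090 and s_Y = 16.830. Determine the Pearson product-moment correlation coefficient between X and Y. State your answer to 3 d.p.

r = Cov(X,Y) / (s_X · s_Y) = -150.993 / (10.090 × 16.830)
  = -150.993 / 169.8147 ≈ -0.889

-0.889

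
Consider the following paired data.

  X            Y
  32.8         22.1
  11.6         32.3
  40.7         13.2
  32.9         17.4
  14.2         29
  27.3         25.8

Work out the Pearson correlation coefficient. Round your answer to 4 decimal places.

-0.9502

n = 6, ΣX = 159.5, ΣY = 139.8, ΣX² = 4896.23, ΣY² = 3515.34, ΣXY = 3325.4
nΣXY − ΣXΣY = 19952.4 − 22298.1 = -2345.7
nΣX² − (ΣX)² = 29377.38 − 25440.25 = 3937.13; nΣY² − (ΣY)² = 21092.04 − 19544.04 = 1548
r = -2345.7 / √(3937.13 × 1548) = -2345.7 / 2468.7400 ≈ -0.9502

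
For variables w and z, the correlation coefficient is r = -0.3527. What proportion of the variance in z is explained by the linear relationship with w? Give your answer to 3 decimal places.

r² = (-0.3527)² = 0.124

0.124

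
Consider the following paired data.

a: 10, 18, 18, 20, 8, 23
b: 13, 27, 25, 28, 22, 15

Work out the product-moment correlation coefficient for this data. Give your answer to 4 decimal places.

n = 6, Σa = 97, Σb = 130, Σa² = 1741, Σb² = 3016, Σab = 2147
nΣab − ΣaΣb = 12882 − 12610 = 272
nΣa² − (Σa)² = 10446 − 9409 = 1037; nΣb² − (Σb)² = 18096 − 16900 = 1196
r = 272 / √(1037 × 1196) = 272 / 1113.6660 ≈ 0.2442

0.2442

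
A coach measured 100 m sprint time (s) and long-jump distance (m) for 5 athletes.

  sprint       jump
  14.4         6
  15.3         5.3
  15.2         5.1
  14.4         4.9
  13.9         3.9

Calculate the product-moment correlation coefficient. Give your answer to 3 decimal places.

n = 5, Σx = 73.2, Σy = 25.2, Σx² = 1073.06, Σy² = 129.32, Σxy = 369.78
nΣxy − ΣxΣy = 1848.9 − 1844.64 = 4.26
nΣx² − (Σx)² = 5365.3 − 5358.24 = 7.06; nΣy² − (Σy)² = 646.6 − 635.04 = 11.56
r = 4.26 / √(7.06 × 11.56) = 4.26 / 9.0340 ≈ 0.472

0.472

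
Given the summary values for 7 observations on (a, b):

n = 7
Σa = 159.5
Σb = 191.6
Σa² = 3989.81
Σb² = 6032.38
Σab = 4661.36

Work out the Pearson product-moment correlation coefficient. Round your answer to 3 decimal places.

0.559

r = (nΣab − ΣaΣb) / √[(nΣa² − (Σa)²)(nΣb² − (Σb)²)]
Numerator: 7×4661.36 − 159.5×191.6 = 2069.32
Denominator: √[(27928.67 − 25440.25)(42226.66 − 36710.56)] = √[2488.42 × 5516.1] = 3704.9121
r = 2069.32 / 3704.9121 ≈ 0.559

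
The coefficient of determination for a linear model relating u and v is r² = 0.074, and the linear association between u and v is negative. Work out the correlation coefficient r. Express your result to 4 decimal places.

-0.2720

|r| = √0.074 = 0.2720
The association is negative, so r = −0.2720.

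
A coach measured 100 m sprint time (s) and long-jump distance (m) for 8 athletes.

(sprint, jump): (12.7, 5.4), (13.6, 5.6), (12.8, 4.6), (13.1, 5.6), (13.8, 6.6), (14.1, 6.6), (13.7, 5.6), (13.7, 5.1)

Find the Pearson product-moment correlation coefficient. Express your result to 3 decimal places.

0.691

n = 8, Σx = 107.5, Σy = 45.1, Σx² = 1446.33, Σy² = 257.53, Σxy = 607.71
nΣxy − ΣxΣy = 4861.68 − 4848.25 = 13.43
nΣx² − (Σx)² = 11570.64 − 11556.25 = 14.39; nΣy² − (Σy)² = 2060.24 − 2034.01 = 26.23
r = 13.43 / √(14.39 × 26.23) = 13.43 / 19.4281 ≈ 0.691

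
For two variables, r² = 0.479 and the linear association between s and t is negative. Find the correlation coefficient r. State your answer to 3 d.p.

-0.692

|r| = √0.479 = 0.692
The association is negative, so r = −0.692.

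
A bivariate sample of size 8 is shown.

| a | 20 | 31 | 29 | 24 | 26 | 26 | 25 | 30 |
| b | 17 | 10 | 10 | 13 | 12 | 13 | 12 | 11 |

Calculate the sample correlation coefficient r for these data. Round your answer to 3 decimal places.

n = 8, Σa = 211, Σb = 98, Σa² = 5655, Σb² = 1236, Σab = 2532
nΣab − ΣaΣb = 20256 − 20678 = -422
nΣa² − (Σa)² = 45240 − 44521 = 719; nΣb² − (Σb)² = 9888 − 9604 = 284
r = -422 / √(719 × 284) = -422 / 451.8805 ≈ -0.934

-0.934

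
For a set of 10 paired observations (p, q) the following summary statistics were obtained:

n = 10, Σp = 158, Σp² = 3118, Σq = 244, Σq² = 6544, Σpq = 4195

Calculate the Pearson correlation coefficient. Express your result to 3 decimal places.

r = (nΣpq − ΣpΣq) / √[(nΣp² − (Σp)²)(nΣq² − (Σq)²)]
Numerator: 10×4195 − 158×244 = 3398
Denominator: √[(31180 − 24964)(65440 − 59536)] = √[6216 × 5904] = 6057.9917
r = 3398 / 6057.9917 ≈ 0.561

0.561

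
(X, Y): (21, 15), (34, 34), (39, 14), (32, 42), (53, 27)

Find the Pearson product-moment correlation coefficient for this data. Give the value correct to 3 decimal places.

n = 5, ΣX = 179, ΣY = 132, ΣX² = 6951, ΣY² = 4070, ΣXY = 4792
nΣXY − ΣXΣY = 23960 − 23628 = 332
nΣX² − (ΣX)² = 34755 − 32041 = 2714; nΣY² − (ΣY)² = 20350 − 17424 = 2926
r = 332 / √(2714 × 2926) = 332 / 2818.0071 ≈ 0.118

0.118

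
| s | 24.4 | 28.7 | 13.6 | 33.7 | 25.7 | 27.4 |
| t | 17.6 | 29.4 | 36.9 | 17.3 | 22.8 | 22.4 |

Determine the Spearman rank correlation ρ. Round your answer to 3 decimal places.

-0.486

Rank s: 2, 5, 1, 6, 3, 4
Rank t: 2, 5, 6, 1, 4, 3
d = rank(s) − rank(t): 0, 0, -5, 5, -1, 1; Σd² = 52
ρ = 1 − 6Σd² / [n(n²−1)] = 1 − 6×52 / (6×35) = 1 − 312/210 ≈ -0.486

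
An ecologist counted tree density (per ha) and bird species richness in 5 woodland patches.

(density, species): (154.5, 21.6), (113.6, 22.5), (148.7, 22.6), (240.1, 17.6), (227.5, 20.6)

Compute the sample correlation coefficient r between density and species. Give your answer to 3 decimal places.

n = 5, Σx = 884.4, Σy = 104.9, Σx² = 168291.16, Σy² = 2217.69, Σxy = 18166.08
nΣxy − ΣxΣy = 90830.4 − 92773.56 = -1943.16
nΣx² − (Σx)² = 841455.8 − 782163.36 = 59292.44; nΣy² − (Σy)² = 11088.45 − 11004.01 = 84.44
r = -1943.16 / √(59292.44 × 84.44) = -1943.16 / 2237.5553 ≈ -0.868

-0.868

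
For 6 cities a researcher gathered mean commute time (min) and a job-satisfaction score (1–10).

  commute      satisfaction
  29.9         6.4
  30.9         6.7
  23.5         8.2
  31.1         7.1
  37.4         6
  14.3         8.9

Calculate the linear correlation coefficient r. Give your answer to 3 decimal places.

n = 6, Σx = 167.1, Σy = 43.3, Σx² = 4971.53, Σy² = 318.71, Σxy = 1163.57
nΣxy − ΣxΣy = 6981.42 − 7235.43 = -254.01
nΣx² − (Σx)² = 29829.18 − 27922.41 = 1906.77; nΣy² − (Σy)² = 1912.26 − 1874.89 = 37.37
r = -254.01 / √(1906.77 × 37.37) = -254.01 / 266.9382 ≈ -0.952

-0.952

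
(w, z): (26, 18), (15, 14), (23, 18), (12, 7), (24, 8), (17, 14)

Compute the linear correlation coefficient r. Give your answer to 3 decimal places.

0.491

n = 6, Σw = 117, Σz = 79, Σw² = 2439, Σz² = 1153, Σwz = 1606
nΣwz − ΣwΣz = 9636 − 9243 = 393
nΣw² − (Σw)² = 14634 − 13689 = 945; nΣz² − (Σz)² = 6918 − 6241 = 677
r = 393 / √(945 × 677) = 393 / 799.8531 ≈ 0.491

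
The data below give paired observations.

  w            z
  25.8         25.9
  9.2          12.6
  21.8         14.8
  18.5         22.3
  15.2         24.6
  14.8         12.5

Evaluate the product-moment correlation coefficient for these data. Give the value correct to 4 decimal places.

n = 6, Σw = 105.3, Σz = 112.7, Σw² = 2017.85, Σz² = 2307.31, Σwz = 2078.25
nΣwz − ΣwΣz = 12469.5 − 11867.31 = 602.19
nΣw² − (Σw)² = 12107.1 − 11088.09 = 1019.01; nΣz² − (Σz)² = 13843.86 − 12701.29 = 1142.57
r = 602.19 / √(1019.01 × 1142.57) = 602.19 / 1079.0228 ≈ 0.5581

0.5581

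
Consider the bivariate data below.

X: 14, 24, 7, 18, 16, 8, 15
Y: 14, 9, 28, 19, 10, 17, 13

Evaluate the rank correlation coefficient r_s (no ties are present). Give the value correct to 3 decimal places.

Rank X: 3, 7, 1, 6, 5, 2, 4
Rank Y: 4, 1, 7, 6, 2, 5, 3
d = rank(X) − rank(Y): -1, 6, -6, 0, 3, -3, 1; Σd² = 92
ρ = 1 − 6Σd² / [n(n²−1)] = 1 − 6×92 / (7×48) = 1 − 552/336 ≈ -0.643

-0.643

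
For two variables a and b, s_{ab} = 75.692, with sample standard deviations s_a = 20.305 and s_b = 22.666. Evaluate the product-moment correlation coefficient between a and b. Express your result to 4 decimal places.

0.1645

r = Cov(a,b) / (s_a · s_b) = 75.692 / (20.305 × 22.666)
  = 75.692 / 460.2331 ≈ 0.1645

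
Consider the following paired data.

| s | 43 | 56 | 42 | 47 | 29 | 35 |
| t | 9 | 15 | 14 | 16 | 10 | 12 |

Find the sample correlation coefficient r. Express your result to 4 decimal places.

0.6461

n = 6, Σs = 252, Σt = 76, Σs² = 11024, Σt² = 1002, Σst = 3277
nΣst − ΣsΣt = 19662 − 19152 = 510
nΣs² − (Σs)² = 66144 − 63504 = 2640; nΣt² − (Σt)² = 6012 − 5776 = 236
r = 510 / √(2640 × 236) = 510 / 789.3288 ≈ 0.6461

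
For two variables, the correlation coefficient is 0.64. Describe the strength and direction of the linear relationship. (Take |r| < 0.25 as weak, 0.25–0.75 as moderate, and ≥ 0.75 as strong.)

moderate positive

r = 0.64 > 0 so the relationship is positive.
|r| = 0.64, which falls in the moderate range.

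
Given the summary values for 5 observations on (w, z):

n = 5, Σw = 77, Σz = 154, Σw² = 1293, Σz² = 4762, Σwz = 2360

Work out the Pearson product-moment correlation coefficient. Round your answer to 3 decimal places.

-0.258

r = (nΣwz − ΣwΣz) / √[(nΣw² − (Σw)²)(nΣz² − (Σz)²)]
Numerator: 5×2360 − 77×154 = -58
Denominator: √[(6465 − 5929)(23810 − 23716)] = √[536 × 94] = 224.4638
r = -58 / 224.4638 ≈ -0.258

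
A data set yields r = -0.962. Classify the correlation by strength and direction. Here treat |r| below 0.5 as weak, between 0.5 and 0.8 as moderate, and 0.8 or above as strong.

strong negative

r = -0.962 < 0 so the relationship is negative.
|r| = 0.962, which falls in the strong range.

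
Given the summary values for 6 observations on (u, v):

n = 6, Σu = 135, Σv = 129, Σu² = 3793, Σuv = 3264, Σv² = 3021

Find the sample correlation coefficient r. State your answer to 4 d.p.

0.8360

r = (nΣuv − ΣuΣv) / √[(nΣu² − (Σu)²)(nΣv² − (Σv)²)]
Numerator: 6×3264 − 135×129 = 2169
Denominator: √[(22758 − 18225)(18126 − 16641)] = √[4533 × 1485] = 2594.5144
r = 2169 / 2594.5144 ≈ 0.8360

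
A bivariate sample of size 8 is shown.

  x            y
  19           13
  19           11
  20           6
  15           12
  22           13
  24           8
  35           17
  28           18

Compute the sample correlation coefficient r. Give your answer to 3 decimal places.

0.580

n = 8, Σx = 182, Σy = 98, Σx² = 4416, Σy² = 1316, Σxy = 2333
nΣxy − ΣxΣy = 18664 − 17836 = 828
nΣx² − (Σx)² = 35328 − 33124 = 2204; nΣy² − (Σy)² = 10528 − 9604 = 924
r = 828 / √(2204 × 924) = 828 / 1427.0585 ≈ 0.580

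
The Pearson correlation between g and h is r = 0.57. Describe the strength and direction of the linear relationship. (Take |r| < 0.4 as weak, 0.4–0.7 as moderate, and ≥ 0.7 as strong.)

moderate positive

r = 0.57 > 0 so the relationship is positive.
|r| = 0.57, which falls in the moderate range.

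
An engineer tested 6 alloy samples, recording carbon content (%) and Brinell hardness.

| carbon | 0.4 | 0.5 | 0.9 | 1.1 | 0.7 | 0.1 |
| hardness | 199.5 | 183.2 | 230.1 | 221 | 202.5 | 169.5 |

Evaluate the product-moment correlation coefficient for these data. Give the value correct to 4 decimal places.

n = 6, Σx = 3.7, Σy = 1205.8, Σx² = 2.93, Σy² = 244886, Σxy = 780.29
nΣxy − ΣxΣy = 4681.74 − 4461.46 = 220.28
nΣx² − (Σx)² = 17.58 − 13.69 = 3.89; nΣy² − (Σy)² = 1469316 − 1453953.64 = 15362.36
r = 220.28 / √(3.89 × 15362.36) = 220.28 / 244.4577 ≈ 0.9011

0.9011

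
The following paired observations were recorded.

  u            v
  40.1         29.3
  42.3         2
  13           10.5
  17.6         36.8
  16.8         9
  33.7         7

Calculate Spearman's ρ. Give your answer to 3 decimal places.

-0.371

Rank u: 5, 6, 1, 3, 2, 4
Rank v: 5, 1, 4, 6, 3, 2
d = rank(u) − rank(v): 0, 5, -3, -3, -1, 2; Σd² = 48
ρ = 1 − 6Σd² / [n(n²−1)] = 1 − 6×48 / (6×35) = 1 − 288/210 ≈ -0.371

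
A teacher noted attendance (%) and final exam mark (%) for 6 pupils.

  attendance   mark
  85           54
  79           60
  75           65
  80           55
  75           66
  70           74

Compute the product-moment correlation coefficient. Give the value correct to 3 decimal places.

-0.962

n = 6, Σx = 464, Σy = 374, Σx² = 36016, Σy² = 23598, Σxy = 28735
nΣxy − ΣxΣy = 172410 − 173536 = -1126
nΣx² − (Σx)² = 216096 − 215296 = 800; nΣy² − (Σy)² = 141588 − 139876 = 1712
r = -1126 / √(800 × 1712) = -1126 / 1170.2991 ≈ -0.962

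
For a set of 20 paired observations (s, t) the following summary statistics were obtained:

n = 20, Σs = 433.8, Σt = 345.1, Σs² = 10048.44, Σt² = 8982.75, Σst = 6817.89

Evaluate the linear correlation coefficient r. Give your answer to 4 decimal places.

r = (nΣst − ΣsΣt) / √[(nΣs² − (Σs)²)(nΣt² − (Σt)²)]
Numerator: 20×6817.89 − 433.8×345.1 = -13346.58
Denominator: √[(200968.8 − 188182.44)(179655 − 119094.01)] = √[12786.36 × 60560.99] = 27827.2280
r = -13346.58 / 27827.2280 ≈ -0.4796

-0.4796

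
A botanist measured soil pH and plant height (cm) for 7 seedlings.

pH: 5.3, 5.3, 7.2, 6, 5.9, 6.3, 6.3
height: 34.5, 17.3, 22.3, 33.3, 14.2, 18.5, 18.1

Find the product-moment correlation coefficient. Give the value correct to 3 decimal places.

n = 7, Σx = 42.3, Σy = 158.2, Σx² = 258.21, Σy² = 3967.22, Σxy = 949.26
nΣxy − ΣxΣy = 6644.82 − 6691.86 = -47.04
nΣx² − (Σx)² = 1807.47 − 1789.29 = 18.18; nΣy² − (Σy)² = 27770.54 − 25027.24 = 2743.3
r = -47.04 / √(18.18 × 2743.3) = -47.04 / 223.3231 ≈ -0.211

-0.211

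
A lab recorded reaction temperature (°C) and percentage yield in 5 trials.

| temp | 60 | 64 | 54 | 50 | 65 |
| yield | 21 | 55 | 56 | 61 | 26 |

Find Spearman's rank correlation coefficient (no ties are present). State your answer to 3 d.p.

Rank temp: 3, 4, 2, 1, 5
Rank yield: 1, 3, 4, 5, 2
d = rank(temp) − rank(yield): 2, 1, -2, -4, 3; Σd² = 34
ρ = 1 − 6Σd² / [n(n²−1)] = 1 − 6×34 / (5×24) = 1 − 204/120 ≈ -0.700

-0.700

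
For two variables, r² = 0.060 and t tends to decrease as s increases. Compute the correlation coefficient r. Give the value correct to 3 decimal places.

-0.245

|r| = √0.060 = 0.245
The association is negative, so r = −0.245.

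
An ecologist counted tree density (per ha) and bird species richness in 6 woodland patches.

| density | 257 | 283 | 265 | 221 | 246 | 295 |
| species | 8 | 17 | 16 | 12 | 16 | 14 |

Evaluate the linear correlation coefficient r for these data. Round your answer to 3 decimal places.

0.332

n = 6, Σx = 1567, Σy = 83, Σx² = 412745, Σy² = 1205, Σxy = 21825
nΣxy − ΣxΣy = 130950 − 130061 = 889
nΣx² − (Σx)² = 2476470 − 2455489 = 20981; nΣy² − (Σy)² = 7230 − 6889 = 341
r = 889 / √(20981 × 341) = 889 / 2674.7936 ≈ 0.332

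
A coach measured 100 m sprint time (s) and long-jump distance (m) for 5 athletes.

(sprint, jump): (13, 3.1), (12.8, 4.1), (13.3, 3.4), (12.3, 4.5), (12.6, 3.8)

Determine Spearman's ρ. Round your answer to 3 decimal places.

Rank sprint: 4, 3, 5, 1, 2
Rank jump: 1, 4, 2, 5, 3
d = rank(sprint) − rank(jump): 3, -1, 3, -4, -1; Σd² = 36
ρ = 1 − 6Σd² / [n(n²−1)] = 1 − 6×36 / (5×24) = 1 − 216/120 ≈ -0.800

-0.800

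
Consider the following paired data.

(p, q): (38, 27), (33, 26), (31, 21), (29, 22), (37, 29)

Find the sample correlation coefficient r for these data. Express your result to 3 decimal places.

n = 5, Σp = 168, Σq = 125, Σp² = 5704, Σq² = 3171, Σpq = 4246
nΣpq − ΣpΣq = 21230 − 21000 = 230
nΣp² − (Σp)² = 28520 − 28224 = 296; nΣq² − (Σq)² = 15855 − 15625 = 230
r = 230 / √(296 × 230) = 230 / 260.9214 ≈ 0.881

0.881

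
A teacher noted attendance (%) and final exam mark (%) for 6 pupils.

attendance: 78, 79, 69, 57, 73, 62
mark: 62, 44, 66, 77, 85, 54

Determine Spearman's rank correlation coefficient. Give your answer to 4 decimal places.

-0.4286

Rank attendance: 5, 6, 3, 1, 4, 2
Rank mark: 3, 1, 4, 5, 6, 2
d = rank(attendance) − rank(mark): 2, 5, -1, -4, -2, 0; Σd² = 50
ρ = 1 − 6Σd² / [n(n²−1)] = 1 − 6×50 / (6×35) = 1 − 300/210 ≈ -0.4286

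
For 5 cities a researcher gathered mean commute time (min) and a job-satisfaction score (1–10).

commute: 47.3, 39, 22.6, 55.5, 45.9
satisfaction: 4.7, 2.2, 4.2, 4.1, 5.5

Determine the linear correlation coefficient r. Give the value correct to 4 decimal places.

0.2058

n = 5, Σx = 210.3, Σy = 20.7, Σx² = 9456.11, Σy² = 91.63, Σxy = 883.03
nΣxy − ΣxΣy = 4415.15 − 4353.21 = 61.94
nΣx² − (Σx)² = 47280.55 − 44226.09 = 3054.46; nΣy² − (Σy)² = 458.15 − 428.49 = 29.66
r = 61.94 / √(3054.46 × 29.66) = 61.94 / 300.9905 ≈ 0.2058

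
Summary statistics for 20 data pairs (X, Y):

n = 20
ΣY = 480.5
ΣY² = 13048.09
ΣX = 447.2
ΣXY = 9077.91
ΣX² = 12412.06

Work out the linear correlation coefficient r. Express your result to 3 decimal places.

-0.875

r = (nΣXY − ΣXΣY) / √[(nΣX² − (ΣX)²)(nΣY² − (ΣY)²)]
Numerator: 20×9077.91 − 447.2×480.5 = -33321.4
Denominator: √[(248241.2 − 199987.84)(260961.8 − 230880.25)] = √[48253.36 × 30081.55] = 38099.0270
r = -33321.4 / 38099.0270 ≈ -0.875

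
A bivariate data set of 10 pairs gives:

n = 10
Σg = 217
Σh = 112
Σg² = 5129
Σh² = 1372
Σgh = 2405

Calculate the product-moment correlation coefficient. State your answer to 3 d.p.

r = (nΣgh − ΣgΣh) / √[(nΣg² − (Σg)²)(nΣh² − (Σh)²)]
Numerator: 10×2405 − 217×112 = -254
Denominator: √[(51290 − 47089)(13720 − 12544)] = √[4201 × 1176] = 2222.6957
r = -254 / 2222.6957 ≈ -0.114

-0.114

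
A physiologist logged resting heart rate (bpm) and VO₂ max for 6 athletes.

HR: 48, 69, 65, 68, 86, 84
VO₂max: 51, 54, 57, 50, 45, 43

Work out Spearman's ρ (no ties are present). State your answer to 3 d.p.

Rank HR: 1, 4, 2, 3, 6, 5
Rank VO₂max: 4, 5, 6, 3, 2, 1
d = rank(HR) − rank(VO₂max): -3, -1, -4, 0, 4, 4; Σd² = 58
ρ = 1 − 6Σd² / [n(n²−1)] = 1 − 6×58 / (6×35) = 1 − 348/210 ≈ -0.657

-0.657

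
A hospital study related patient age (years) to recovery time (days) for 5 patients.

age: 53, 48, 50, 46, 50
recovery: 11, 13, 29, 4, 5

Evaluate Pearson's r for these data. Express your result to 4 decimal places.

0.2693

n = 5, Σx = 247, Σy = 62, Σx² = 12229, Σy² = 1172, Σxy = 3091
nΣxy − ΣxΣy = 15455 − 15314 = 141
nΣx² − (Σx)² = 61145 − 61009 = 136; nΣy² − (Σy)² = 5860 − 3844 = 2016
r = 141 / √(136 × 2016) = 141 / 523.6182 ≈ 0.2693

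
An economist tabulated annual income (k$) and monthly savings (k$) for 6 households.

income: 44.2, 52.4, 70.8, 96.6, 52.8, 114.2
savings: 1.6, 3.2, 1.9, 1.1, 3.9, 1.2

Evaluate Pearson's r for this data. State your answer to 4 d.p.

-0.6536

n = 6, Σx = 431, Σy = 12.9, Σx² = 34873.08, Σy² = 34.27, Σxy = 822.14
nΣxy − ΣxΣy = 4932.84 − 5559.9 = -627.06
nΣx² − (Σx)² = 209238.48 − 185761 = 23477.48; nΣy² − (Σy)² = 205.62 − 166.41 = 39.21
r = -627.06 / √(23477.48 × 39.21) = -627.06 / 959.4540 ≈ -0.6536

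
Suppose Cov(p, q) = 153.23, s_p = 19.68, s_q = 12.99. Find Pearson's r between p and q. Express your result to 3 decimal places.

r = Cov(p,q) / (s_p · s_q) = 153.23 / (19.68 × 12.99)
  = 153.23 / 255.6432 ≈ 0.599

0.599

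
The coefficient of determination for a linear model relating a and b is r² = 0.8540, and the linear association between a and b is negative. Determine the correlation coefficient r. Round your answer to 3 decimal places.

|r| = √0.8540 = 0.924
The association is negative, so r = −0.924.

-0.924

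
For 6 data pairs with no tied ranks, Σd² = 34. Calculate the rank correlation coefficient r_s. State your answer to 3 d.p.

ρ = 1 − 6Σd² / [n(n²−1)] = 1 − 6×34 / (6×35)
  = 1 − 204/210 = 1 − 0.9714 ≈ 0.029

0.029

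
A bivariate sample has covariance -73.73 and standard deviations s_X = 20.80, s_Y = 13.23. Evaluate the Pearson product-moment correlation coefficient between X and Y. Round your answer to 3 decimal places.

-0.268

r = Cov(X,Y) / (s_X · s_Y) = -73.73 / (20.80 × 13.23)
  = -73.73 / 275.1840 ≈ -0.268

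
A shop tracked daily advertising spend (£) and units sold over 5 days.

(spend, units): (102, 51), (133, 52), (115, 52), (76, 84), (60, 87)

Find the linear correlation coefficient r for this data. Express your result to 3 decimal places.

-0.910

n = 5, Σx = 486, Σy = 326, Σx² = 50694, Σy² = 22634, Σxy = 29702
nΣxy − ΣxΣy = 148510 − 158436 = -9926
nΣx² − (Σx)² = 253470 − 236196 = 17274; nΣy² − (Σy)² = 113170 − 106276 = 6894
r = -9926 / √(17274 × 6894) = -9926 / 10912.6970 ≈ -0.910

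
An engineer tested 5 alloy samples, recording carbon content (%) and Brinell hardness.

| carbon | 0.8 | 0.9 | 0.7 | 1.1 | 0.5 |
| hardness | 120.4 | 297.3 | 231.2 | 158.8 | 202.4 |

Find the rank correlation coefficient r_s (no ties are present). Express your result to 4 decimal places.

-0.1000

Rank carbon: 3, 4, 2, 5, 1
Rank hardness: 1, 5, 4, 2, 3
d = rank(carbon) − rank(hardness): 2, -1, -2, 3, -2; Σd² = 22
ρ = 1 − 6Σd² / [n(n²−1)] = 1 − 6×22 / (5×24) = 1 − 132/120 ≈ -0.1000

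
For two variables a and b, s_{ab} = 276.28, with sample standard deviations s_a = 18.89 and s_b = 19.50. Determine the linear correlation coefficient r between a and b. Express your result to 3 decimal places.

0.750

r = Cov(a,b) / (s_a · s_b) = 276.28 / (18.89 × 19.50)
  = 276.28 / 368.3550 ≈ 0.750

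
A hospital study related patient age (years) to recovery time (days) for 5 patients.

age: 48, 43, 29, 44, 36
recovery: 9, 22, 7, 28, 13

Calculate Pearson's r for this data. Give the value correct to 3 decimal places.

0.451

n = 5, Σx = 200, Σy = 79, Σx² = 8226, Σy² = 1567, Σxy = 3281
nΣxy − ΣxΣy = 16405 − 15800 = 605
nΣx² − (Σx)² = 41130 − 40000 = 1130; nΣy² − (Σy)² = 7835 − 6241 = 1594
r = 605 / √(1130 × 1594) = 605 / 1342.0954 ≈ 0.451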